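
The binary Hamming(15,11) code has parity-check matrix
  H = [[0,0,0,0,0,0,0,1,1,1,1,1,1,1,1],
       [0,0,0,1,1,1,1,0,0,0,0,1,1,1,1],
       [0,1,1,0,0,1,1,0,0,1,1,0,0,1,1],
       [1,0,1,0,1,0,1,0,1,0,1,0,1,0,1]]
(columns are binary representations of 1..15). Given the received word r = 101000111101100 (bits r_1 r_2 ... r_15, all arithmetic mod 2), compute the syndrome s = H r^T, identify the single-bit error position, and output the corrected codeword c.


s = (1, 1, 1, 1)^T, error position = 15, corrected codeword c = 101000111101101

Compute s = H r^T mod 2 one row at a time:
  s_1 = 1 + 1 + 1 + 0 + 1 + 1 + 0 + 0 = 5 ≡ 1 (mod 2).
  s_2 = 0 + 0 + 0 + 1 + 1 + 1 + 0 + 0 = 3 ≡ 1 (mod 2).
  s_3 = 0 + 1 + 0 + 1 + 1 + 0 + 0 + 0 = 3 ≡ 1 (mod 2).
  s_4 = 1 + 1 + 0 + 1 + 1 + 0 + 1 + 0 = 5 ≡ 1 (mod 2).
s = (1, 1, 1, 1)^T — this equals column 15 of H (binary 1111), so error is at position 15.
Correct: flip bit 15 of r = 101000111101100 to get c = 101000111101101.


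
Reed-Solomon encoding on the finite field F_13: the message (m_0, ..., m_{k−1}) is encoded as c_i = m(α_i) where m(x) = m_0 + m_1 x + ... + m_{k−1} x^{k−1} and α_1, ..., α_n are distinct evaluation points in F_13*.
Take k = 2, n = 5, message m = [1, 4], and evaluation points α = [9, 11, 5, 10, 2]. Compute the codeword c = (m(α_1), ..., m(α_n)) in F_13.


c = [11, 6, 8, 2, 9]

Message polynomial: m(x) = 1 + 4·x (mod 13).
For each evaluation point α_i, compute m(α_i) mod 13:
  α_1 = 9: Horner steps 4 → 11, so m(9) = 11.
  α_2 = 11: Horner steps 4 → 6, so m(11) = 6.
  α_3 = 5: Horner steps 4 → 8, so m(5) = 8.
  α_4 = 10: Horner steps 4 → 2, so m(10) = 2.
  α_5 = 2: Horner steps 4 → 9, so m(2) = 9.
Codeword c = [11, 6, 8, 2, 9] ∈ F_13^5.


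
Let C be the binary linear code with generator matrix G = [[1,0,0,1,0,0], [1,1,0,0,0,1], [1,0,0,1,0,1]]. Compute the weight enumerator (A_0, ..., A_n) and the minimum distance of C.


Weight distribution: A_0 = 1, A_1 = 1, A_2 = 3, A_3 = 3. Minimum distance d = 1.

Enumerate all 2^3 = 8 messages m ∈ F_2^3.
For each, compute codeword c = mG in F_2^6, then tally its weight.
  m = 000 → c = 000000, weight = 0.
  m = 100 → c = 100100, weight = 2.
  m = 010 → c = 110001, weight = 3.
  m = 110 → c = 010101, weight = 3.
  m = 001 → c = 100101, weight = 3.
  m = 101 → c = 000001, weight = 1.
  m = 011 → c = 010100, weight = 2.
  m = 111 → c = 110000, weight = 2.
Tally weights:
  weight 0: 1 codewords.
  weight 1: 1 codewords.
  weight 2: 3 codewords.
  weight 3: 3 codewords.
Minimum distance d = smallest w > 0 with A_w > 0 = 1.
Sanity: Σ A_w = 8 = 2^3 = 8 ✓.


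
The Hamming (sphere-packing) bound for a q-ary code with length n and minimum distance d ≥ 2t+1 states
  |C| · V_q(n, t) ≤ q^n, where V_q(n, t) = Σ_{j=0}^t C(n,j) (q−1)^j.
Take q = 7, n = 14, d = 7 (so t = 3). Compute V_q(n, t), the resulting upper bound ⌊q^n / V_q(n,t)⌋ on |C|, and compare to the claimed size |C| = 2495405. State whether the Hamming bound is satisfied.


V_q(n, t) = 81985, q^n = 678223072849, Hamming bound = 8272526, |C| = 2495405 ≤ bound (satisfied).

Step 1: Compute V_q(n, t) = Σ_{j=0}^3 C(n, j) (q−1)^j.
  j = 0: C(14,0)·(6)^0 = 1·1 = 1.
  j = 1: C(14,1)·(6)^1 = 14·6 = 84.
  j = 2: C(14,2)·(6)^2 = 91·36 = 3276.
  j = 3: C(14,3)·(6)^3 = 364·216 = 78624.
  V_q(n, t) = 1 + 84 + 3276 + 78624 = 81985.
Step 2: q^n = 7^14 = 678223072849.
Step 3: Hamming bound ⌊q^n / V_q(n,t)⌋ = ⌊678223072849/81985⌋ = 8272526.
Step 4: Compare |C| = 2495405 to 8272526: satisfied.
The claimed |C| lies below the Hamming bound.


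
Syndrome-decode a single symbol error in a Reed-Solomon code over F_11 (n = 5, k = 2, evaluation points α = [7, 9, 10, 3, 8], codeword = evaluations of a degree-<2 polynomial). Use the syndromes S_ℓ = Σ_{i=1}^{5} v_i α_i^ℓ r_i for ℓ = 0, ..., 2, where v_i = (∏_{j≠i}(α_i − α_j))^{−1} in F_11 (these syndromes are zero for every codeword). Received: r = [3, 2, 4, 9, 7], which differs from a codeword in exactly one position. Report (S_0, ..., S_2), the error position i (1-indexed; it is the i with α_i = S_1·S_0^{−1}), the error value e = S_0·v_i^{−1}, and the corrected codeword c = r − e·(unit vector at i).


S = (9, 4, 3), error at position 2, error magnitude e = 2, c = [3, 0, 4, 9, 7].

Step 1: column multipliers v_i = (∏_{j≠i}(α_i − α_j))^{−1} mod 11.
  i = 1 (α = 7): (7−9)(7−10)(7−3)(7−8) = (−2)·(−3)·4·(−1) = −24 ≡ 9, so v_1 = 9^{−1} = 5 (mod 11).
  i = 2 (α = 9): (9−7)(9−10)(9−3)(9−8) = 2·(−1)·6·1 = −12 ≡ 10, so v_2 = 10^{−1} = 10 (mod 11).
  i = 3 (α = 10): (10−7)(10−9)(10−3)(10−8) = 3·1·7·2 = 42 ≡ 9, so v_3 = 9^{−1} = 5 (mod 11).
  i = 4 (α = 3): (3−7)(3−9)(3−10)(3−8) = (−4)·(−6)·(−7)·(−5) = 840 ≡ 4, so v_4 = 4^{−1} = 3 (mod 11).
  i = 5 (α = 8): (8−7)(8−9)(8−10)(8−3) = 1·(−1)·(−2)·5 = 10 ≡ 10, so v_5 = 10^{−1} = 10 (mod 11).
  v = [5, 10, 5, 3, 10].
Step 2: syndromes of r = [3, 2, 4, 9, 7] (all sums mod 11).
  S_0 = Σ v_i r_i = 5·3 + 10·2 + 5·4 + 3·9 + 10·7 = 152 ≡ 9.
  S_1 = Σ v_i α_i r_i = 5·7·3 + 10·9·2 + 5·10·4 + 3·3·9 + 10·8·7 = 1126 ≡ 4.
  α_i^2 mod 11 = [5, 4, 1, 9, 9].
  S_2 = Σ v_i α_i^2 r_i = 5·5·3 + 10·4·2 + 5·1·4 + 3·9·9 + 10·9·7 = 1048 ≡ 3.
  S = (9, 4, 3) ≠ 0, so r is not a codeword (an error is present).
Step 3: locate the error. For a single error e at position i, S_ℓ = v_i·e·α_i^ℓ, so α_err = S_1/S_0.
  S_0^{−1} = 9^{−1} = 5 (mod 11), so α_err = 4·5 = 20 ≡ 9 = α_2. Error position i = 2.
  Consistency check: S_2/S_1 = 3·3 = 9 ≡ 9 = α_err ✓ (single-error assumption holds).
Step 4: error magnitude e = S_0/v_2 = S_0·∏_{j≠2}(α_2 − α_j) = 9·10 = 90 ≡ 2 (mod 11).
Step 5: correct position 2: c_2 = r_2 − e = 2 − 2 ≡ 0 (mod 11). Hence c = [3, 0, 4, 9, 7].
  Check: interpolating c through the α_i gives m(x) = 8 + 4·x (degree < 2) with m(α_i) = c_i for every i, so c is indeed a codeword.


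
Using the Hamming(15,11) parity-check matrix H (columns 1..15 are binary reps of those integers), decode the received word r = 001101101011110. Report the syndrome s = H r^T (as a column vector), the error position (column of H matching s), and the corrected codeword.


s = (1, 0, 1, 1)^T, error position = 11, corrected codeword c = 001101101001110

Compute s = H r^T mod 2 one row at a time:
  s_1 = 0 + 1 + 0 + 1 + 1 + 1 + 1 + 0 = 5 ≡ 1 (mod 2).
  s_2 = 1 + 0 + 1 + 1 + 1 + 1 + 1 + 0 = 6 ≡ 0 (mod 2).
  s_3 = 0 + 1 + 1 + 1 + 0 + 1 + 1 + 0 = 5 ≡ 1 (mod 2).
  s_4 = 0 + 1 + 0 + 1 + 1 + 1 + 1 + 0 = 5 ≡ 1 (mod 2).
s = (1, 0, 1, 1)^T — this equals column 11 of H (binary 1011), so error is at position 11.
Correct: flip bit 11 of r = 001101101011110 to get c = 001101101001110.


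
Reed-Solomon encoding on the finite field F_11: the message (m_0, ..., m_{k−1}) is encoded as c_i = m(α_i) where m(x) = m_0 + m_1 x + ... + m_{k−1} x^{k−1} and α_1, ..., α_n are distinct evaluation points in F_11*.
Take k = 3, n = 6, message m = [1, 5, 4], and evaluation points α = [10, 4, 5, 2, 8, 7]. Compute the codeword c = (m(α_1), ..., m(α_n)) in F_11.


c = [0, 8, 5, 5, 0, 1]

Message polynomial: m(x) = 1 + 5·x + 4·x^2 (mod 11).
For each evaluation point α_i, compute m(α_i) mod 11:
  α_1 = 10: Horner steps 4 → 1 → 0, so m(10) = 0.
  α_2 = 4: Horner steps 4 → 10 → 8, so m(4) = 8.
  α_3 = 5: Horner steps 4 → 3 → 5, so m(5) = 5.
  α_4 = 2: Horner steps 4 → 2 → 5, so m(2) = 5.
  α_5 = 8: Horner steps 4 → 4 → 0, so m(8) = 0.
  α_6 = 7: Horner steps 4 → 0 → 1, so m(7) = 1.
Codeword c = [0, 8, 5, 5, 0, 1] ∈ F_11^6.


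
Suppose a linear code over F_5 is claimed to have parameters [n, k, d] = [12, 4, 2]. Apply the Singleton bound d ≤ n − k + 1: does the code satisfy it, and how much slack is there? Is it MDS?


Singleton RHS = n − k + 1 = 9, slack = 7, bound satisfied, not MDS.

Singleton bound: d ≤ n − k + 1.
Here n = 12, k = 4, so n − k + 1 = 9.
Given d = 2, check d ≤ 9: YES.
Slack = (n − k + 1) − d = 7.
The code is NOT MDS (slack = 7 > 0).
Description: the claimed parameters are [12, 4, 2]_5; such a code would be non-MDS.


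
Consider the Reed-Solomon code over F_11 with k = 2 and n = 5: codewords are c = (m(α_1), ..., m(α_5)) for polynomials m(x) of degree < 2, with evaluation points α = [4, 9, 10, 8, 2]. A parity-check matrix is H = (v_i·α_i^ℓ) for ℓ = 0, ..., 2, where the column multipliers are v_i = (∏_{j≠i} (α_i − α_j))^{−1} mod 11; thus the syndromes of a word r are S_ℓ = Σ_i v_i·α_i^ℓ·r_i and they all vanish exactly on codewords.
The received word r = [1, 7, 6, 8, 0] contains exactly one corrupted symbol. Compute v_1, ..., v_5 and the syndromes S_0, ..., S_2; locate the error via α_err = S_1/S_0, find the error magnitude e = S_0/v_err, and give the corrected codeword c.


S = (8, 5, 10), error at position 5, error magnitude e = 8, c = [1, 7, 6, 8, 3].

Step 1: column multipliers v_i = (∏_{j≠i}(α_i − α_j))^{−1} mod 11.
  i = 1 (α = 4): (4−9)(4−10)(4−8)(4−2) = (−5)·(−6)·(−4)·2 = −240 ≡ 2, so v_1 = 2^{−1} = 6 (mod 11).
  i = 2 (α = 9): (9−4)(9−10)(9−8)(9−2) = 5·(−1)·1·7 = −35 ≡ 9, so v_2 = 9^{−1} = 5 (mod 11).
  i = 3 (α = 10): (10−4)(10−9)(10−8)(10−2) = 6·1·2·8 = 96 ≡ 8, so v_3 = 8^{−1} = 7 (mod 11).
  i = 4 (α = 8): (8−4)(8−9)(8−10)(8−2) = 4·(−1)·(−2)·6 = 48 ≡ 4, so v_4 = 4^{−1} = 3 (mod 11).
  i = 5 (α = 2): (2−4)(2−9)(2−10)(2−8) = (−2)·(−7)·(−8)·(−6) = 672 ≡ 1, so v_5 = 1^{−1} = 1 (mod 11).
  v = [6, 5, 7, 3, 1].
Step 2: syndromes of r = [1, 7, 6, 8, 0] (all sums mod 11).
  S_0 = Σ v_i r_i = 6·1 + 5·7 + 7·6 + 3·8 + 1·0 = 107 ≡ 8.
  S_1 = Σ v_i α_i r_i = 6·4·1 + 5·9·7 + 7·10·6 + 3·8·8 + 1·2·0 = 951 ≡ 5.
  α_i^2 mod 11 = [5, 4, 1, 9, 4].
  S_2 = Σ v_i α_i^2 r_i = 6·5·1 + 5·4·7 + 7·1·6 + 3·9·8 + 1·4·0 = 428 ≡ 10.
  S = (8, 5, 10) ≠ 0, so r is not a codeword (an error is present).
Step 3: locate the error. For a single error e at position i, S_ℓ = v_i·e·α_i^ℓ, so α_err = S_1/S_0.
  S_0^{−1} = 8^{−1} = 7 (mod 11), so α_err = 5·7 = 35 ≡ 2 = α_5. Error position i = 5.
  Consistency check: S_2/S_1 = 10·9 = 90 ≡ 2 = α_err ✓ (single-error assumption holds).
Step 4: error magnitude e = S_0/v_5 = S_0·∏_{j≠5}(α_5 − α_j) = 8·1 = 8 ≡ 8 (mod 11).
Step 5: correct position 5: c_5 = r_5 − e = 0 − 8 ≡ 3 (mod 11). Hence c = [1, 7, 6, 8, 3].
  Check: interpolating c through the α_i gives m(x) = 5 + 10·x (degree < 2) with m(α_i) = c_i for every i, so c is indeed a codeword.


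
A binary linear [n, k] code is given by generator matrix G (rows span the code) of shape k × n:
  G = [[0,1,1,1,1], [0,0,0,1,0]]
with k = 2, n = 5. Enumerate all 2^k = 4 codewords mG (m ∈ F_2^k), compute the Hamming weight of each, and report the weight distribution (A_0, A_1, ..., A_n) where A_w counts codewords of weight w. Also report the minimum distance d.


Weight distribution: A_0 = 1, A_1 = 1, A_3 = 1, A_4 = 1. Minimum distance d = 1.

Enumerate all 2^2 = 4 messages m ∈ F_2^2.
For each, compute codeword c = mG in F_2^5, then tally its weight.
  m = 00 → c = 00000, weight = 0.
  m = 10 → c = 01111, weight = 4.
  m = 01 → c = 00010, weight = 1.
  m = 11 → c = 01101, weight = 3.
Tally weights:
  weight 0: 1 codewords.
  weight 1: 1 codewords.
  weight 3: 1 codewords.
  weight 4: 1 codewords.
Minimum distance d = smallest w > 0 with A_w > 0 = 1.
Sanity: Σ A_w = 4 = 2^2 = 4 ✓.


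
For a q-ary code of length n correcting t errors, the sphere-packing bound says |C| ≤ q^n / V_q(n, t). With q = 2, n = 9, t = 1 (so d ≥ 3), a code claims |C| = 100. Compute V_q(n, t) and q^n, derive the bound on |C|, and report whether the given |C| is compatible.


V_q(n, t) = 10, q^n = 512, Hamming bound = 51, |C| = 100 > bound (violated).

Step 1: Compute V_q(n, t) = Σ_{j=0}^1 C(n, j) (q−1)^j.
  j = 0: C(9,0)·(1)^0 = 1·1 = 1.
  j = 1: C(9,1)·(1)^1 = 9·1 = 9.
  V_q(n, t) = 1 + 9 = 10.
Step 2: q^n = 2^9 = 512.
Step 3: Hamming bound ⌊q^n / V_q(n,t)⌋ = ⌊512/10⌋ = 51.
Step 4: Compare |C| = 100 to 51: violated.
The claimed |C| lies above the Hamming bound, so no 2-ary code of length 9 with d ≥ 3 can have 100 codewords.


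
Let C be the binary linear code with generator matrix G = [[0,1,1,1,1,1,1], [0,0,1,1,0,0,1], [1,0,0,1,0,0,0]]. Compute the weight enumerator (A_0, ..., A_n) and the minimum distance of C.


Weight distribution: A_0 = 1, A_2 = 1, A_3 = 3, A_5 = 1, A_6 = 2. Minimum distance d = 2.

Enumerate all 2^3 = 8 messages m ∈ F_2^3.
For each, compute codeword c = mG in F_2^7, then tally its weight.
  m = 000 → c = 0000000, weight = 0.
  m = 100 → c = 0111111, weight = 6.
  m = 010 → c = 0011001, weight = 3.
  m = 110 → c = 0100110, weight = 3.
  m = 001 → c = 1001000, weight = 2.
  m = 101 → c = 1110111, weight = 6.
  m = 011 → c = 1010001, weight = 3.
  m = 111 → c = 1101110, weight = 5.
Tally weights:
  weight 0: 1 codewords.
  weight 2: 1 codewords.
  weight 3: 3 codewords.
  weight 5: 1 codewords.
  weight 6: 2 codewords.
Minimum distance d = smallest w > 0 with A_w > 0 = 2.
Sanity: Σ A_w = 8 = 2^3 = 8 ✓.


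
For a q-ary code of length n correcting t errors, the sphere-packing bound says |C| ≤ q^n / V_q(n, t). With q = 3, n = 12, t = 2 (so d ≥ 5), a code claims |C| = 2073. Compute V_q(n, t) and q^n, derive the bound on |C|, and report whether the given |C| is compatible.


V_q(n, t) = 289, q^n = 531441, Hamming bound = 1838, |C| = 2073 > bound (violated).

Step 1: Compute V_q(n, t) = Σ_{j=0}^2 C(n, j) (q−1)^j.
  j = 0: C(12,0)·(2)^0 = 1·1 = 1.
  j = 1: C(12,1)·(2)^1 = 12·2 = 24.
  j = 2: C(12,2)·(2)^2 = 66·4 = 264.
  V_q(n, t) = 1 + 24 + 264 = 289.
Step 2: q^n = 3^12 = 531441.
Step 3: Hamming bound ⌊q^n / V_q(n,t)⌋ = ⌊531441/289⌋ = 1838.
Step 4: Compare |C| = 2073 to 1838: violated.
The claimed |C| lies above the Hamming bound, so no 3-ary code of length 12 with d ≥ 5 can have 2073 codewords.


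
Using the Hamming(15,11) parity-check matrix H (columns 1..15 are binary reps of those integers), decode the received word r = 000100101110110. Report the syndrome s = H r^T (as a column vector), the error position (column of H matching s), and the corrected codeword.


s = (1, 0, 0, 0)^T, error position = 8, corrected codeword c = 000100111110110

Compute s = H r^T mod 2 one row at a time:
  s_1 = 0 + 1 + 1 + 1 + 0 + 1 + 1 + 0 = 5 ≡ 1 (mod 2).
  s_2 = 1 + 0 + 0 + 1 + 0 + 1 + 1 + 0 = 4 ≡ 0 (mod 2).
  s_3 = 0 + 0 + 0 + 1 + 1 + 1 + 1 + 0 = 4 ≡ 0 (mod 2).
  s_4 = 0 + 0 + 0 + 1 + 1 + 1 + 1 + 0 = 4 ≡ 0 (mod 2).
s = (1, 0, 0, 0)^T — this equals column 8 of H (binary 1000), so error is at position 8.
Correct: flip bit 8 of r = 000100101110110 to get c = 000100111110110.


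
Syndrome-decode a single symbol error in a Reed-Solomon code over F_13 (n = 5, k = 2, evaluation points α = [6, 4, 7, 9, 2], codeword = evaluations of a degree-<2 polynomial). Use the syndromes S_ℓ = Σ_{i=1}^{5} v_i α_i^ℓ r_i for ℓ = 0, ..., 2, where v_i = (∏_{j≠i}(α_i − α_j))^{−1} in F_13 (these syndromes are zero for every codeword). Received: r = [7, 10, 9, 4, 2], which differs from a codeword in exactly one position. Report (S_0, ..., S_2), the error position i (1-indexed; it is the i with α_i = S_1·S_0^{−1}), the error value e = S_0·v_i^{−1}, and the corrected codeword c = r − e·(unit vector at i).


S = (12, 7, 3), error at position 1, error magnitude e = 2, c = [5, 10, 9, 4, 2].

Step 1: column multipliers v_i = (∏_{j≠i}(α_i − α_j))^{−1} mod 13.
  i = 1 (α = 6): (6−4)(6−7)(6−9)(6−2) = 2·(−1)·(−3)·4 = 24 ≡ 11, so v_1 = 11^{−1} = 6 (mod 13).
  i = 2 (α = 4): (4−6)(4−7)(4−9)(4−2) = (−2)·(−3)·(−5)·2 = −60 ≡ 5, so v_2 = 5^{−1} = 8 (mod 13).
  i = 3 (α = 7): (7−6)(7−4)(7−9)(7−2) = 1·3·(−2)·5 = −30 ≡ 9, so v_3 = 9^{−1} = 3 (mod 13).
  i = 4 (α = 9): (9−6)(9−4)(9−7)(9−2) = 3·5·2·7 = 210 ≡ 2, so v_4 = 2^{−1} = 7 (mod 13).
  i = 5 (α = 2): (2−6)(2−4)(2−7)(2−9) = (−4)·(−2)·(−5)·(−7) = 280 ≡ 7, so v_5 = 7^{−1} = 2 (mod 13).
  v = [6, 8, 3, 7, 2].
Step 2: syndromes of r = [7, 10, 9, 4, 2] (all sums mod 13).
  S_0 = Σ v_i r_i = 6·7 + 8·10 + 3·9 + 7·4 + 2·2 = 181 ≡ 12.
  S_1 = Σ v_i α_i r_i = 6·6·7 + 8·4·10 + 3·7·9 + 7·9·4 + 2·2·2 = 1021 ≡ 7.
  α_i^2 mod 13 = [10, 3, 10, 3, 4].
  S_2 = Σ v_i α_i^2 r_i = 6·10·7 + 8·3·10 + 3·10·9 + 7·3·4 + 2·4·2 = 1030 ≡ 3.
  S = (12, 7, 3) ≠ 0, so r is not a codeword (an error is present).
Step 3: locate the error. For a single error e at position i, S_ℓ = v_i·e·α_i^ℓ, so α_err = S_1/S_0.
  S_0^{−1} = 12^{−1} = 12 (mod 13), so α_err = 7·12 = 84 ≡ 6 = α_1. Error position i = 1.
  Consistency check: S_2/S_1 = 3·2 = 6 ≡ 6 = α_err ✓ (single-error assumption holds).
Step 4: error magnitude e = S_0/v_1 = S_0·∏_{j≠1}(α_1 − α_j) = 12·11 = 132 ≡ 2 (mod 13).
Step 5: correct position 1: c_1 = r_1 − e = 7 − 2 ≡ 5 (mod 13). Hence c = [5, 10, 9, 4, 2].
  Check: interpolating c through the α_i gives m(x) = 7 + 4·x (degree < 2) with m(α_i) = c_i for every i, so c is indeed a codeword.


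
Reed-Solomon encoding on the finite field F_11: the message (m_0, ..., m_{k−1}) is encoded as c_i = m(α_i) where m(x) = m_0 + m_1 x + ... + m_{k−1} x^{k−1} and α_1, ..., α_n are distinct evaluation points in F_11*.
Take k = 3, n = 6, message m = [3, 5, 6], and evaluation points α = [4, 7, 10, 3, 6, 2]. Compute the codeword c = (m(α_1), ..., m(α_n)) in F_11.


c = [9, 2, 4, 6, 7, 4]

Message polynomial: m(x) = 3 + 5·x + 6·x^2 (mod 11).
For each evaluation point α_i, compute m(α_i) mod 11:
  α_1 = 4: Horner steps 6 → 7 → 9, so m(4) = 9.
  α_2 = 7: Horner steps 6 → 3 → 2, so m(7) = 2.
  α_3 = 10: Horner steps 6 → 10 → 4, so m(10) = 4.
  α_4 = 3: Horner steps 6 → 1 → 6, so m(3) = 6.
  α_5 = 6: Horner steps 6 → 8 → 7, so m(6) = 7.
  α_6 = 2: Horner steps 6 → 6 → 4, so m(2) = 4.
Codeword c = [9, 2, 4, 6, 7, 4] ∈ F_11^6.


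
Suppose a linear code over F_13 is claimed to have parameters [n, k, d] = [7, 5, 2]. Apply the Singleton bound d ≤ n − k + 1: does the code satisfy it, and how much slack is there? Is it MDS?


Singleton RHS = n − k + 1 = 3, slack = 1, bound satisfied, not MDS.

Singleton bound: d ≤ n − k + 1.
Here n = 7, k = 5, so n − k + 1 = 3.
Given d = 2, check d ≤ 3: YES.
Slack = (n − k + 1) − d = 1.
The code is NOT MDS (slack = 1 > 0).
Description: the claimed parameters are [7, 5, 2]_13; such a code would be non-MDS.


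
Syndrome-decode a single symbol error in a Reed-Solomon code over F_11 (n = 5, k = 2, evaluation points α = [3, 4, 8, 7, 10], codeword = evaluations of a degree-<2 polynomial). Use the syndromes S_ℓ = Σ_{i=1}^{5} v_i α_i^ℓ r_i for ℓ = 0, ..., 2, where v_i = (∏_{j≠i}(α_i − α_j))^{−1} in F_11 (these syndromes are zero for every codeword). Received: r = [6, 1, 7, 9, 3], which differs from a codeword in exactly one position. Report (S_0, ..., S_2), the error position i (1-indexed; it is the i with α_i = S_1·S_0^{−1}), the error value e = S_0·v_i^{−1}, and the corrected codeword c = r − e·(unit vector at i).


S = (6, 2, 8), error at position 2, error magnitude e = 8, c = [6, 4, 7, 9, 3].

Step 1: column multipliers v_i = (∏_{j≠i}(α_i − α_j))^{−1} mod 11.
  i = 1 (α = 3): (3−4)(3−8)(3−7)(3−10) = (−1)·(−5)·(−4)·(−7) = 140 ≡ 8, so v_1 = 8^{−1} = 7 (mod 11).
  i = 2 (α = 4): (4−3)(4−8)(4−7)(4−10) = 1·(−4)·(−3)·(−6) = −72 ≡ 5, so v_2 = 5^{−1} = 9 (mod 11).
  i = 3 (α = 8): (8−3)(8−4)(8−7)(8−10) = 5·4·1·(−2) = −40 ≡ 4, so v_3 = 4^{−1} = 3 (mod 11).
  i = 4 (α = 7): (7−3)(7−4)(7−8)(7−10) = 4·3·(−1)·(−3) = 36 ≡ 3, so v_4 = 3^{−1} = 4 (mod 11).
  i = 5 (α = 10): (10−3)(10−4)(10−8)(10−7) = 7·6·2·3 = 252 ≡ 10, so v_5 = 10^{−1} = 10 (mod 11).
  v = [7, 9, 3, 4, 10].
Step 2: syndromes of r = [6, 1, 7, 9, 3] (all sums mod 11).
  S_0 = Σ v_i r_i = 7·6 + 9·1 + 3·7 + 4·9 + 10·3 = 138 ≡ 6.
  S_1 = Σ v_i α_i r_i = 7·3·6 + 9·4·1 + 3·8·7 + 4·7·9 + 10·10·3 = 882 ≡ 2.
  α_i^2 mod 11 = [9, 5, 9, 5, 1].
  S_2 = Σ v_i α_i^2 r_i = 7·9·6 + 9·5·1 + 3·9·7 + 4·5·9 + 10·1·3 = 822 ≡ 8.
  S = (6, 2, 8) ≠ 0, so r is not a codeword (an error is present).
Step 3: locate the error. For a single error e at position i, S_ℓ = v_i·e·α_i^ℓ, so α_err = S_1/S_0.
  S_0^{−1} = 6^{−1} = 2 (mod 11), so α_err = 2·2 = 4 ≡ 4 = α_2. Error position i = 2.
  Consistency check: S_2/S_1 = 8·6 = 48 ≡ 4 = α_err ✓ (single-error assumption holds).
Step 4: error magnitude e = S_0/v_2 = S_0·∏_{j≠2}(α_2 − α_j) = 6·5 = 30 ≡ 8 (mod 11).
Step 5: correct position 2: c_2 = r_2 − e = 1 − 8 ≡ 4 (mod 11). Hence c = [6, 4, 7, 9, 3].
  Check: interpolating c through the α_i gives m(x) = 1 + 9·x (degree < 2) with m(α_i) = c_i for every i, so c is indeed a codeword.


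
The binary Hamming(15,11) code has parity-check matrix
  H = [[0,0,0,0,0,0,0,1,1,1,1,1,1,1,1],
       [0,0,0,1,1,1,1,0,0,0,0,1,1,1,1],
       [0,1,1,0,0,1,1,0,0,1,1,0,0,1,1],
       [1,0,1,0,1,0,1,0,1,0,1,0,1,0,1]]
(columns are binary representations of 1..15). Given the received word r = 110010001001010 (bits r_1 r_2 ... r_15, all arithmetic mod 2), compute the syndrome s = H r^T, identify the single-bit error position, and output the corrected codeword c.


s = (1, 1, 0, 1)^T, error position = 13, corrected codeword c = 110010001001110

Compute s = H r^T mod 2 one row at a time:
  s_1 = 0 + 1 + 0 + 0 + 1 + 0 + 1 + 0 = 3 ≡ 1 (mod 2).
  s_2 = 0 + 1 + 0 + 0 + 1 + 0 + 1 + 0 = 3 ≡ 1 (mod 2).
  s_3 = 1 + 0 + 0 + 0 + 0 + 0 + 1 + 0 = 2 ≡ 0 (mod 2).
  s_4 = 1 + 0 + 1 + 0 + 1 + 0 + 0 + 0 = 3 ≡ 1 (mod 2).
s = (1, 1, 0, 1)^T — this equals column 13 of H (binary 1101), so error is at position 13.
Correct: flip bit 13 of r = 110010001001010 to get c = 110010001001110.


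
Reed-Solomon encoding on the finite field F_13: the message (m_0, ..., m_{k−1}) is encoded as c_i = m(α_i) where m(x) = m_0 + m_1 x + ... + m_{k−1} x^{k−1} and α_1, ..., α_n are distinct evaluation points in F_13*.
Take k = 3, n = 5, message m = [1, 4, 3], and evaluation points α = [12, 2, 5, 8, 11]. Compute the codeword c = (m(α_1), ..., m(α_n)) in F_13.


c = [0, 8, 5, 4, 5]

Message polynomial: m(x) = 1 + 4·x + 3·x^2 (mod 13).
For each evaluation point α_i, compute m(α_i) mod 13:
  α_1 = 12: Horner steps 3 → 1 → 0, so m(12) = 0.
  α_2 = 2: Horner steps 3 → 10 → 8, so m(2) = 8.
  α_3 = 5: Horner steps 3 → 6 → 5, so m(5) = 5.
  α_4 = 8: Horner steps 3 → 2 → 4, so m(8) = 4.
  α_5 = 11: Horner steps 3 → 11 → 5, so m(11) = 5.
Codeword c = [0, 8, 5, 4, 5] ∈ F_13^5.


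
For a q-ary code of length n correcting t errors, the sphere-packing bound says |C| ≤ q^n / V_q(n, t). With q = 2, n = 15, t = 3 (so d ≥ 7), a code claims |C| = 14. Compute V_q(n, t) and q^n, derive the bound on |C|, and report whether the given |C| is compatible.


V_q(n, t) = 576, q^n = 32768, Hamming bound = 56, |C| = 14 ≤ bound (satisfied).

Step 1: Compute V_q(n, t) = Σ_{j=0}^3 C(n, j) (q−1)^j.
  j = 0: C(15,0)·(1)^0 = 1·1 = 1.
  j = 1: C(15,1)·(1)^1 = 15·1 = 15.
  j = 2: C(15,2)·(1)^2 = 105·1 = 105.
  j = 3: C(15,3)·(1)^3 = 455·1 = 455.
  V_q(n, t) = 1 + 15 + 105 + 455 = 576.
Step 2: q^n = 2^15 = 32768.
Step 3: Hamming bound ⌊q^n / V_q(n,t)⌋ = ⌊32768/576⌋ = 56.
Step 4: Compare |C| = 14 to 56: satisfied.
The claimed |C| lies below the Hamming bound.


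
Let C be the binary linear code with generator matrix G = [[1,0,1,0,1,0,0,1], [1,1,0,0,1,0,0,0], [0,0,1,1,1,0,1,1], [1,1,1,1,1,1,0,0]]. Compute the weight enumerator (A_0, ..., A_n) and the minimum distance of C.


Weight distribution: A_0 = 1, A_3 = 4, A_4 = 5, A_5 = 4, A_6 = 2. Minimum distance d = 3.

Enumerate all 2^4 = 16 messages m ∈ F_2^4.
For each, compute codeword c = mG in F_2^8, then tally its weight.
  m = 0000 → c = 00000000, weight = 0.
  m = 1000 → c = 10101001, weight = 4.
  m = 0100 → c = 11001000, weight = 3.
  m = 1100 → c = 01100001, weight = 3.
  m = 0010 → c = 00111011, weight = 5.
  m = 1010 → c = 10010010, weight = 3.
  m = 0110 → c = 11110011, weight = 6.
  m = 1110 → c = 01011010, weight = 4.
  m = 0001 → c = 11111100, weight = 6.
  m = 1001 → c = 01010101, weight = 4.
  m = 0101 → c = 00110100, weight = 3.
  m = 1101 → c = 10011101, weight = 5.
  m = 0011 → c = 11000111, weight = 5.
  m = 1011 → c = 01101110, weight = 5.
  m = 0111 → c = 00001111, weight = 4.
  m = 1111 → c = 10100110, weight = 4.
Tally weights:
  weight 0: 1 codewords.
  weight 3: 4 codewords.
  weight 4: 5 codewords.
  weight 5: 4 codewords.
  weight 6: 2 codewords.
Minimum distance d = smallest w > 0 with A_w > 0 = 3.
Sanity: Σ A_w = 16 = 2^4 = 16 ✓.


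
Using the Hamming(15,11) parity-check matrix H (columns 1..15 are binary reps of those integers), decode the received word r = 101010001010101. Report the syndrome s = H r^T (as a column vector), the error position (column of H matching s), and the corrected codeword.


s = (0, 1, 1, 1)^T, error position = 7, corrected codeword c = 101010101010101

Compute s = H r^T mod 2 one row at a time:
  s_1 = 0 + 1 + 0 + 1 + 0 + 1 + 0 + 1 = 4 ≡ 0 (mod 2).
  s_2 = 0 + 1 + 0 + 0 + 0 + 1 + 0 + 1 = 3 ≡ 1 (mod 2).
  s_3 = 0 + 1 + 0 + 0 + 0 + 1 + 0 + 1 = 3 ≡ 1 (mod 2).
  s_4 = 1 + 1 + 1 + 0 + 1 + 1 + 1 + 1 = 7 ≡ 1 (mod 2).
s = (0, 1, 1, 1)^T — this equals column 7 of H (binary 0111), so error is at position 7.
Correct: flip bit 7 of r = 101010001010101 to get c = 101010101010101.


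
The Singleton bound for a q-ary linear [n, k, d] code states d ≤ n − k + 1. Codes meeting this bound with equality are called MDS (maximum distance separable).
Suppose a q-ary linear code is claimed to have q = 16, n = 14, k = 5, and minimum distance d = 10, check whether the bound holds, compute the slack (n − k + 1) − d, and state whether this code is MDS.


Singleton RHS = n − k + 1 = 10, slack = 0, bound satisfied, MDS.

Singleton bound: d ≤ n − k + 1.
Here n = 14, k = 5, so n − k + 1 = 10.
Given d = 10, check d ≤ 10: YES.
Slack = (n − k + 1) − d = 0.
The code is MDS (slack = 0).
Description: the claimed parameters are [14, 5, 10]_16; such a code would be MDS (meets Singleton bound).


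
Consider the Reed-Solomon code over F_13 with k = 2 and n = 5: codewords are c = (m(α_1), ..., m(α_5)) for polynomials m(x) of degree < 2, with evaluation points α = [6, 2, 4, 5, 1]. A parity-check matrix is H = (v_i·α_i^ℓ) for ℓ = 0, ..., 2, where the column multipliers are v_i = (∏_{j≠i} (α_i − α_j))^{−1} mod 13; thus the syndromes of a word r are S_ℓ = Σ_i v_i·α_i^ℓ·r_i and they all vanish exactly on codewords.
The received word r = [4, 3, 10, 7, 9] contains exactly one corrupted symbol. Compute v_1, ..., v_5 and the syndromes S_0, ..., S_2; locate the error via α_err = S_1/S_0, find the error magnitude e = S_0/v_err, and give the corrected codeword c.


S = (2, 2, 2), error at position 5, error magnitude e = 3, c = [4, 3, 10, 7, 6].

Step 1: column multipliers v_i = (∏_{j≠i}(α_i − α_j))^{−1} mod 13.
  i = 1 (α = 6): (6−2)(6−4)(6−5)(6−1) = 4·2·1·5 = 40 ≡ 1, so v_1 = 1^{−1} = 1 (mod 13).
  i = 2 (α = 2): (2−6)(2−4)(2−5)(2−1) = (−4)·(−2)·(−3)·1 = −24 ≡ 2, so v_2 = 2^{−1} = 7 (mod 13).
  i = 3 (α = 4): (4−6)(4−2)(4−5)(4−1) = (−2)·2·(−1)·3 = 12 ≡ 12, so v_3 = 12^{−1} = 12 (mod 13).
  i = 4 (α = 5): (5−6)(5−2)(5−4)(5−1) = (−1)·3·1·4 = −12 ≡ 1, so v_4 = 1^{−1} = 1 (mod 13).
  i = 5 (α = 1): (1−6)(1−2)(1−4)(1−5) = (−5)·(−1)·(−3)·(−4) = 60 ≡ 8, so v_5 = 8^{−1} = 5 (mod 13).
  v = [1, 7, 12, 1, 5].
Step 2: syndromes of r = [4, 3, 10, 7, 9] (all sums mod 13).
  S_0 = Σ v_i r_i = 1·4 + 7·3 + 12·10 + 1·7 + 5·9 = 197 ≡ 2.
  S_1 = Σ v_i α_i r_i = 1·6·4 + 7·2·3 + 12·4·10 + 1·5·7 + 5·1·9 = 626 ≡ 2.
  α_i^2 mod 13 = [10, 4, 3, 12, 1].
  S_2 = Σ v_i α_i^2 r_i = 1·10·4 + 7·4·3 + 12·3·10 + 1·12·7 + 5·1·9 = 613 ≡ 2.
  S = (2, 2, 2) ≠ 0, so r is not a codeword (an error is present).
Step 3: locate the error. For a single error e at position i, S_ℓ = v_i·e·α_i^ℓ, so α_err = S_1/S_0.
  S_0^{−1} = 2^{−1} = 7 (mod 13), so α_err = 2·7 = 14 ≡ 1 = α_5. Error position i = 5.
  Consistency check: S_2/S_1 = 2·7 = 14 ≡ 1 = α_err ✓ (single-error assumption holds).
Step 4: error magnitude e = S_0/v_5 = S_0·∏_{j≠5}(α_5 − α_j) = 2·8 = 16 ≡ 3 (mod 13).
Step 5: correct position 5: c_5 = r_5 − e = 9 − 3 ≡ 6 (mod 13). Hence c = [4, 3, 10, 7, 6].
  Check: interpolating c through the α_i gives m(x) = 9 + 10·x (degree < 2) with m(α_i) = c_i for every i, so c is indeed a codeword.


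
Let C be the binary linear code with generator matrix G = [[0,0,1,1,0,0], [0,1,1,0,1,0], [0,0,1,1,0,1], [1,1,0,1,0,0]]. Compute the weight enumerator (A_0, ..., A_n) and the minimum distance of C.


Weight distribution: A_0 = 1, A_1 = 1, A_2 = 2, A_3 = 6, A_4 = 5, A_5 = 1. Minimum distance d = 1.

Enumerate all 2^4 = 16 messages m ∈ F_2^4.
For each, compute codeword c = mG in F_2^6, then tally its weight.
  m = 0000 → c = 000000, weight = 0.
  m = 1000 → c = 001100, weight = 2.
  m = 0100 → c = 011010, weight = 3.
  m = 1100 → c = 010110, weight = 3.
  m = 0010 → c = 001101, weight = 3.
  m = 1010 → c = 000001, weight = 1.
  m = 0110 → c = 010111, weight = 4.
  m = 1110 → c = 011011, weight = 4.
  m = 0001 → c = 110100, weight = 3.
  m = 1001 → c = 111000, weight = 3.
  m = 0101 → c = 101110, weight = 4.
  m = 1101 → c = 100010, weight = 2.
  m = 0011 → c = 111001, weight = 4.
  m = 1011 → c = 110101, weight = 4.
  m = 0111 → c = 100011, weight = 3.
  m = 1111 → c = 101111, weight = 5.
Tally weights:
  weight 0: 1 codewords.
  weight 1: 1 codewords.
  weight 2: 2 codewords.
  weight 3: 6 codewords.
  weight 4: 5 codewords.
  weight 5: 1 codewords.
Minimum distance d = smallest w > 0 with A_w > 0 = 1.
Sanity: Σ A_w = 16 = 2^4 = 16 ✓.


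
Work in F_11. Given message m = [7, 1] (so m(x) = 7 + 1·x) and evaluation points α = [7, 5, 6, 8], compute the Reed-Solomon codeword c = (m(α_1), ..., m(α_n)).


c = [3, 1, 2, 4]

Message polynomial: m(x) = 7 + 1·x (mod 11).
For each evaluation point α_i, compute m(α_i) mod 11:
  α_1 = 7: Horner steps 1 → 3, so m(7) = 3.
  α_2 = 5: Horner steps 1 → 1, so m(5) = 1.
  α_3 = 6: Horner steps 1 → 2, so m(6) = 2.
  α_4 = 8: Horner steps 1 → 4, so m(8) = 4.
Codeword c = [3, 1, 2, 4] ∈ F_11^4.


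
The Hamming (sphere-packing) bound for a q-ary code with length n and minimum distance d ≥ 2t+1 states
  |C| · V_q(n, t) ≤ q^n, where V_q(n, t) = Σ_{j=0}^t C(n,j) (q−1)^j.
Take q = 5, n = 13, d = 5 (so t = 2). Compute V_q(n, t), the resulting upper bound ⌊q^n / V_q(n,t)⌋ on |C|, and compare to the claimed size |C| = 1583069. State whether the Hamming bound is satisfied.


V_q(n, t) = 1301, q^n = 1220703125, Hamming bound = 938280, |C| = 1583069 > bound (violated).

Step 1: Compute V_q(n, t) = Σ_{j=0}^2 C(n, j) (q−1)^j.
  j = 0: C(13,0)·(4)^0 = 1·1 = 1.
  j = 1: C(13,1)·(4)^1 = 13·4 = 52.
  j = 2: C(13,2)·(4)^2 = 78·16 = 1248.
  V_q(n, t) = 1 + 52 + 1248 = 1301.
Step 2: q^n = 5^13 = 1220703125.
Step 3: Hamming bound ⌊q^n / V_q(n,t)⌋ = ⌊1220703125/1301⌋ = 938280.
Step 4: Compare |C| = 1583069 to 938280: violated.
The claimed |C| lies above the Hamming bound, so no 5-ary code of length 13 with d ≥ 5 can have 1583069 codewords.


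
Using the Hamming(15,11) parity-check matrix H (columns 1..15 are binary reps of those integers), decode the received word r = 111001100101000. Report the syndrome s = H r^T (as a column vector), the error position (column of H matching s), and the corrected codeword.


s = (0, 1, 1, 1)^T, error position = 7, corrected codeword c = 111001000101000

Compute s = H r^T mod 2 one row at a time:
  s_1 = 0 + 0 + 1 + 0 + 1 + 0 + 0 + 0 = 2 ≡ 0 (mod 2).
  s_2 = 0 + 0 + 1 + 1 + 1 + 0 + 0 + 0 = 3 ≡ 1 (mod 2).
  s_3 = 1 + 1 + 1 + 1 + 1 + 0 + 0 + 0 = 5 ≡ 1 (mod 2).
  s_4 = 1 + 1 + 0 + 1 + 0 + 0 + 0 + 0 = 3 ≡ 1 (mod 2).
s = (0, 1, 1, 1)^T — this equals column 7 of H (binary 0111), so error is at position 7.
Correct: flip bit 7 of r = 111001100101000 to get c = 111001000101000.


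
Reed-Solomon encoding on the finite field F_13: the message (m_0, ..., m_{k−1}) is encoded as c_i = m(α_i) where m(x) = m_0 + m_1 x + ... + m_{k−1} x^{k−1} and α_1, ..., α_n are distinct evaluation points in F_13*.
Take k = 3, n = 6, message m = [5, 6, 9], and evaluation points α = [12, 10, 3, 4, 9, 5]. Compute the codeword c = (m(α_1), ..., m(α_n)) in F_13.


c = [8, 3, 0, 4, 8, 0]

Message polynomial: m(x) = 5 + 6·x + 9·x^2 (mod 13).
For each evaluation point α_i, compute m(α_i) mod 13:
  α_1 = 12: Horner steps 9 → 10 → 8, so m(12) = 8.
  α_2 = 10: Horner steps 9 → 5 → 3, so m(10) = 3.
  α_3 = 3: Horner steps 9 → 7 → 0, so m(3) = 0.
  α_4 = 4: Horner steps 9 → 3 → 4, so m(4) = 4.
  α_5 = 9: Horner steps 9 → 9 → 8, so m(9) = 8.
  α_6 = 5: Horner steps 9 → 12 → 0, so m(5) = 0.
Codeword c = [8, 3, 0, 4, 8, 0] ∈ F_13^6.


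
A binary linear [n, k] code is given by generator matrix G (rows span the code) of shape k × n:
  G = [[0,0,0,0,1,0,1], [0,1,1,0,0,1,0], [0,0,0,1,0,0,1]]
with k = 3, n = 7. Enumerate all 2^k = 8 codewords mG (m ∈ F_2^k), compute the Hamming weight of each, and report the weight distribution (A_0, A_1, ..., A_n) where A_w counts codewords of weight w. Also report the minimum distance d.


Weight distribution: A_0 = 1, A_2 = 3, A_3 = 1, A_5 = 3. Minimum distance d = 2.

Enumerate all 2^3 = 8 messages m ∈ F_2^3.
For each, compute codeword c = mG in F_2^7, then tally its weight.
  m = 000 → c = 0000000, weight = 0.
  m = 100 → c = 0000101, weight = 2.
  m = 010 → c = 0110010, weight = 3.
  m = 110 → c = 0110111, weight = 5.
  m = 001 → c = 0001001, weight = 2.
  m = 101 → c = 0001100, weight = 2.
  m = 011 → c = 0111011, weight = 5.
  m = 111 → c = 0111110, weight = 5.
Tally weights:
  weight 0: 1 codewords.
  weight 2: 3 codewords.
  weight 3: 1 codewords.
  weight 5: 3 codewords.
Minimum distance d = smallest w > 0 with A_w > 0 = 2.
Sanity: Σ A_w = 8 = 2^3 = 8 ✓.


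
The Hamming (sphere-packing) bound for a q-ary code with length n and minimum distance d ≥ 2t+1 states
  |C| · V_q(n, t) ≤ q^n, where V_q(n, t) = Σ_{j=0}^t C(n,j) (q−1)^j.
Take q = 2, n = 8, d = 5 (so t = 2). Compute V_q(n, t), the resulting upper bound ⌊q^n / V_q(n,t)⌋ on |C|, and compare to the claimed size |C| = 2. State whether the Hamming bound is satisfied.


V_q(n, t) = 37, q^n = 256, Hamming bound = 6, |C| = 2 ≤ bound (satisfied).

Step 1: Compute V_q(n, t) = Σ_{j=0}^2 C(n, j) (q−1)^j.
  j = 0: C(8,0)·(1)^0 = 1·1 = 1.
  j = 1: C(8,1)·(1)^1 = 8·1 = 8.
  j = 2: C(8,2)·(1)^2 = 28·1 = 28.
  V_q(n, t) = 1 + 8 + 28 = 37.
Step 2: q^n = 2^8 = 256.
Step 3: Hamming bound ⌊q^n / V_q(n,t)⌋ = ⌊256/37⌋ = 6.
Step 4: Compare |C| = 2 to 6: satisfied.
The claimed |C| lies below the Hamming bound.


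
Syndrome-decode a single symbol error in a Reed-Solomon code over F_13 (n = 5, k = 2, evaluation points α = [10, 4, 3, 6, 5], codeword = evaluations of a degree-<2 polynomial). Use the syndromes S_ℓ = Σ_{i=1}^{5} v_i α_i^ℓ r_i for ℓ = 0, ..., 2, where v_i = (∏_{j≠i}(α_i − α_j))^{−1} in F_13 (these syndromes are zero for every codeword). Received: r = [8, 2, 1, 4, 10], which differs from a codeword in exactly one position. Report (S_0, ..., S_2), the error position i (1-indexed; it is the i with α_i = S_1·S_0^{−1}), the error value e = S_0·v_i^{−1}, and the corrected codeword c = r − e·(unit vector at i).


S = (2, 10, 11), error at position 5, error magnitude e = 7, c = [8, 2, 1, 4, 3].

Step 1: column multipliers v_i = (∏_{j≠i}(α_i − α_j))^{−1} mod 13.
  i = 1 (α = 10): (10−4)(10−3)(10−6)(10−5) = 6·7·4·5 = 840 ≡ 8, so v_1 = 8^{−1} = 5 (mod 13).
  i = 2 (α = 4): (4−10)(4−3)(4−6)(4−5) = (−6)·1·(−2)·(−1) = −12 ≡ 1, so v_2 = 1^{−1} = 1 (mod 13).
  i = 3 (α = 3): (3−10)(3−4)(3−6)(3−5) = (−7)·(−1)·(−3)·(−2) = 42 ≡ 3, so v_3 = 3^{−1} = 9 (mod 13).
  i = 4 (α = 6): (6−10)(6−4)(6−3)(6−5) = (−4)·2·3·1 = −24 ≡ 2, so v_4 = 2^{−1} = 7 (mod 13).
  i = 5 (α = 5): (5−10)(5−4)(5−3)(5−6) = (−5)·1·2·(−1) = 10 ≡ 10, so v_5 = 10^{−1} = 4 (mod 13).
  v = [5, 1, 9, 7, 4].
Step 2: syndromes of r = [8, 2, 1, 4, 10] (all sums mod 13).
  S_0 = Σ v_i r_i = 5·8 + 1·2 + 9·1 + 7·4 + 4·10 = 119 ≡ 2.
  S_1 = Σ v_i α_i r_i = 5·10·8 + 1·4·2 + 9·3·1 + 7·6·4 + 4·5·10 = 803 ≡ 10.
  α_i^2 mod 13 = [9, 3, 9, 10, 12].
  S_2 = Σ v_i α_i^2 r_i = 5·9·8 + 1·3·2 + 9·9·1 + 7·10·4 + 4·12·10 = 1207 ≡ 11.
  S = (2, 10, 11) ≠ 0, so r is not a codeword (an error is present).
Step 3: locate the error. For a single error e at position i, S_ℓ = v_i·e·α_i^ℓ, so α_err = S_1/S_0.
  S_0^{−1} = 2^{−1} = 7 (mod 13), so α_err = 10·7 = 70 ≡ 5 = α_5. Error position i = 5.
  Consistency check: S_2/S_1 = 11·4 = 44 ≡ 5 = α_err ✓ (single-error assumption holds).
Step 4: error magnitude e = S_0/v_5 = S_0·∏_{j≠5}(α_5 − α_j) = 2·10 = 20 ≡ 7 (mod 13).
Step 5: correct position 5: c_5 = r_5 − e = 10 − 7 ≡ 3 (mod 13). Hence c = [8, 2, 1, 4, 3].
  Check: interpolating c through the α_i gives m(x) = 11 + 1·x (degree < 2) with m(α_i) = c_i for every i, so c is indeed a codeword.


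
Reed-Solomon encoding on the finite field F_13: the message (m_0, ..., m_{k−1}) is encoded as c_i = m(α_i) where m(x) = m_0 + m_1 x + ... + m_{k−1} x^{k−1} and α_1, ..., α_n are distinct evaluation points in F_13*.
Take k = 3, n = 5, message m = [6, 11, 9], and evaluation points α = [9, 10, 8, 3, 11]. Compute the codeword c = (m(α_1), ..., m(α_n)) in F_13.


c = [2, 2, 7, 3, 7]

Message polynomial: m(x) = 6 + 11·x + 9·x^2 (mod 13).
For each evaluation point α_i, compute m(α_i) mod 13:
  α_1 = 9: Horner steps 9 → 1 → 2, so m(9) = 2.
  α_2 = 10: Horner steps 9 → 10 → 2, so m(10) = 2.
  α_3 = 8: Horner steps 9 → 5 → 7, so m(8) = 7.
  α_4 = 3: Horner steps 9 → 12 → 3, so m(3) = 3.
  α_5 = 11: Horner steps 9 → 6 → 7, so m(11) = 7.
Codeword c = [2, 2, 7, 3, 7] ∈ F_13^5.


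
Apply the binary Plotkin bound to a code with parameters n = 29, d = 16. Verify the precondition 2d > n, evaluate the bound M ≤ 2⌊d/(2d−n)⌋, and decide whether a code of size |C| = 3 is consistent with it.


Plotkin bound M ≤ 10; given |C| = 3 ≤ bound (satisfied).

Check applicability: 2d = 32, n = 29.
2d − n = 3 > 0, so Plotkin applies.
Compute d/(2d−n) = 16/3 ≈ 5.3333.
⌊d/(2d−n)⌋ = 5.
Plotkin bound: M ≤ 2·5 = 10.
Given |C| = 3, check: satisfied.
This |C| is below the Plotkin bound.


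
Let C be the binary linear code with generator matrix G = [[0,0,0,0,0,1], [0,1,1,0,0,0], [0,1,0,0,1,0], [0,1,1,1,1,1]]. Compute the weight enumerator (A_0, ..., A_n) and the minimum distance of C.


Weight distribution: A_0 = 1, A_1 = 1, A_2 = 6, A_3 = 6, A_4 = 1, A_5 = 1. Minimum distance d = 1.

Enumerate all 2^4 = 16 messages m ∈ F_2^4.
For each, compute codeword c = mG in F_2^6, then tally its weight.
  m = 0000 → c = 000000, weight = 0.
  m = 1000 → c = 000001, weight = 1.
  m = 0100 → c = 011000, weight = 2.
  m = 1100 → c = 011001, weight = 3.
  m = 0010 → c = 010010, weight = 2.
  m = 1010 → c = 010011, weight = 3.
  m = 0110 → c = 001010, weight = 2.
  m = 1110 → c = 001011, weight = 3.
  m = 0001 → c = 011111, weight = 5.
  m = 1001 → c = 011110, weight = 4.
  m = 0101 → c = 000111, weight = 3.
  m = 1101 → c = 000110, weight = 2.
  m = 0011 → c = 001101, weight = 3.
  m = 1011 → c = 001100, weight = 2.
  m = 0111 → c = 010101, weight = 3.
  m = 1111 → c = 010100, weight = 2.
Tally weights:
  weight 0: 1 codewords.
  weight 1: 1 codewords.
  weight 2: 6 codewords.
  weight 3: 6 codewords.
  weight 4: 1 codewords.
  weight 5: 1 codewords.
Minimum distance d = smallest w > 0 with A_w > 0 = 1.
Sanity: Σ A_w = 16 = 2^4 = 16 ✓.
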